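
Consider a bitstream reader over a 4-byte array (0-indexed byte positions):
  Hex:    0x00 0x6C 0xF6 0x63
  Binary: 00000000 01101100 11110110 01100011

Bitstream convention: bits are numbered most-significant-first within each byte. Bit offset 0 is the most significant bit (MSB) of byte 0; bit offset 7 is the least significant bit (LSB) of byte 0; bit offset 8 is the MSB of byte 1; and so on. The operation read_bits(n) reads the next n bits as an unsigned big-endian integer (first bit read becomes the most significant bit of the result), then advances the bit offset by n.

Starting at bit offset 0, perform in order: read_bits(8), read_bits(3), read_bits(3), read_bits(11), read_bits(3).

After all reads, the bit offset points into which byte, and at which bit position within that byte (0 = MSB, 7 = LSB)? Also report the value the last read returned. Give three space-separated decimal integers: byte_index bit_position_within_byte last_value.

Read 1: bits[0:8] width=8 -> value=0 (bin 00000000); offset now 8 = byte 1 bit 0; 24 bits remain
Read 2: bits[8:11] width=3 -> value=3 (bin 011); offset now 11 = byte 1 bit 3; 21 bits remain
Read 3: bits[11:14] width=3 -> value=3 (bin 011); offset now 14 = byte 1 bit 6; 18 bits remain
Read 4: bits[14:25] width=11 -> value=492 (bin 00111101100); offset now 25 = byte 3 bit 1; 7 bits remain
Read 5: bits[25:28] width=3 -> value=6 (bin 110); offset now 28 = byte 3 bit 4; 4 bits remain

Answer: 3 4 6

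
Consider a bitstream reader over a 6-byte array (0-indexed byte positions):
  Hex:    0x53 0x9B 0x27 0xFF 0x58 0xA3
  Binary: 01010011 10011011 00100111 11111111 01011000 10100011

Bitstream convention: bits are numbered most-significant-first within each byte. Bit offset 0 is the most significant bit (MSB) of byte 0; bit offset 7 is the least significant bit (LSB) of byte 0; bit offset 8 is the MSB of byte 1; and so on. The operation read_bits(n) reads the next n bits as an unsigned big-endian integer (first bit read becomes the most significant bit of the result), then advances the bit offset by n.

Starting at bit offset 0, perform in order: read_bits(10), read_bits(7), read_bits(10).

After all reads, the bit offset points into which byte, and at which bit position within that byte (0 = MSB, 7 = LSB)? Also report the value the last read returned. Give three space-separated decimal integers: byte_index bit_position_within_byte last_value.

Read 1: bits[0:10] width=10 -> value=334 (bin 0101001110); offset now 10 = byte 1 bit 2; 38 bits remain
Read 2: bits[10:17] width=7 -> value=54 (bin 0110110); offset now 17 = byte 2 bit 1; 31 bits remain
Read 3: bits[17:27] width=10 -> value=319 (bin 0100111111); offset now 27 = byte 3 bit 3; 21 bits remain

Answer: 3 3 319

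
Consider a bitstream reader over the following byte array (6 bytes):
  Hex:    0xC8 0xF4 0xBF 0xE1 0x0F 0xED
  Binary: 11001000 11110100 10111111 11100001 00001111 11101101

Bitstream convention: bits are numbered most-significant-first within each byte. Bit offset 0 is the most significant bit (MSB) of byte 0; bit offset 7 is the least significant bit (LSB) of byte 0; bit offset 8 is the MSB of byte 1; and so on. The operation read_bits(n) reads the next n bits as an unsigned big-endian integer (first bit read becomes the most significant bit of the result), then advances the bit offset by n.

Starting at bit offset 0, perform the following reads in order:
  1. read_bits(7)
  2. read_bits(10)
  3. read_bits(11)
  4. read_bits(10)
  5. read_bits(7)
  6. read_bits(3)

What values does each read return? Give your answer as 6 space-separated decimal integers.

Read 1: bits[0:7] width=7 -> value=100 (bin 1100100); offset now 7 = byte 0 bit 7; 41 bits remain
Read 2: bits[7:17] width=10 -> value=489 (bin 0111101001); offset now 17 = byte 2 bit 1; 31 bits remain
Read 3: bits[17:28] width=11 -> value=1022 (bin 01111111110); offset now 28 = byte 3 bit 4; 20 bits remain
Read 4: bits[28:38] width=10 -> value=67 (bin 0001000011); offset now 38 = byte 4 bit 6; 10 bits remain
Read 5: bits[38:45] width=7 -> value=125 (bin 1111101); offset now 45 = byte 5 bit 5; 3 bits remain
Read 6: bits[45:48] width=3 -> value=5 (bin 101); offset now 48 = byte 6 bit 0; 0 bits remain

Answer: 100 489 1022 67 125 5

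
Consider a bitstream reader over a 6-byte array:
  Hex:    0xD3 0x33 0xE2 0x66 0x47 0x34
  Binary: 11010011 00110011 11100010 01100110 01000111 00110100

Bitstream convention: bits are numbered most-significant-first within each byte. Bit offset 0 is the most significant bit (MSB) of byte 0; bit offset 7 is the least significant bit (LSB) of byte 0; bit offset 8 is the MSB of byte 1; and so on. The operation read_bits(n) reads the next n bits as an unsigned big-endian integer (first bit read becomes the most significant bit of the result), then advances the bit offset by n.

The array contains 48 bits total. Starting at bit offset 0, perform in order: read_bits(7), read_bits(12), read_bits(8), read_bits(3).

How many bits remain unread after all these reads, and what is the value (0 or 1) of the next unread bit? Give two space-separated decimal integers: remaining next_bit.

Answer: 18 1

Derivation:
Read 1: bits[0:7] width=7 -> value=105 (bin 1101001); offset now 7 = byte 0 bit 7; 41 bits remain
Read 2: bits[7:19] width=12 -> value=2463 (bin 100110011111); offset now 19 = byte 2 bit 3; 29 bits remain
Read 3: bits[19:27] width=8 -> value=19 (bin 00010011); offset now 27 = byte 3 bit 3; 21 bits remain
Read 4: bits[27:30] width=3 -> value=1 (bin 001); offset now 30 = byte 3 bit 6; 18 bits remain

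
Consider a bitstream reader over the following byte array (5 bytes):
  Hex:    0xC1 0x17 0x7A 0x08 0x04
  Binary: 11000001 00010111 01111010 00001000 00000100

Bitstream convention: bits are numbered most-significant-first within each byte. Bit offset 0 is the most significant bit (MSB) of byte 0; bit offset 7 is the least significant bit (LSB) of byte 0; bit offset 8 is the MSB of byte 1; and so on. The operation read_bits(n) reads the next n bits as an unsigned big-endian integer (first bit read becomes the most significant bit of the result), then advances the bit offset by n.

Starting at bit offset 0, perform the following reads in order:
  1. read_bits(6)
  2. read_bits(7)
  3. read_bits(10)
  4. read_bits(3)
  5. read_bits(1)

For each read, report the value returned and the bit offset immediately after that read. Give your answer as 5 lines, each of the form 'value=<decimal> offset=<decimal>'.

Read 1: bits[0:6] width=6 -> value=48 (bin 110000); offset now 6 = byte 0 bit 6; 34 bits remain
Read 2: bits[6:13] width=7 -> value=34 (bin 0100010); offset now 13 = byte 1 bit 5; 27 bits remain
Read 3: bits[13:23] width=10 -> value=957 (bin 1110111101); offset now 23 = byte 2 bit 7; 17 bits remain
Read 4: bits[23:26] width=3 -> value=0 (bin 000); offset now 26 = byte 3 bit 2; 14 bits remain
Read 5: bits[26:27] width=1 -> value=0 (bin 0); offset now 27 = byte 3 bit 3; 13 bits remain

Answer: value=48 offset=6
value=34 offset=13
value=957 offset=23
value=0 offset=26
value=0 offset=27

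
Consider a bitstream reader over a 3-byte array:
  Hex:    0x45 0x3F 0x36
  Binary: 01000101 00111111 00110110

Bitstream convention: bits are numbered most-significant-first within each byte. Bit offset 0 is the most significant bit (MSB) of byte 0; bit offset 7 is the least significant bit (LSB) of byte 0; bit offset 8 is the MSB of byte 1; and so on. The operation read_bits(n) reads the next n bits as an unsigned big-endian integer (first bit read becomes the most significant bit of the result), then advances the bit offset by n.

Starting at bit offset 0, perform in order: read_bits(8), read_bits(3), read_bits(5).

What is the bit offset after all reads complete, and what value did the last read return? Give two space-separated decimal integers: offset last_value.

Answer: 16 31

Derivation:
Read 1: bits[0:8] width=8 -> value=69 (bin 01000101); offset now 8 = byte 1 bit 0; 16 bits remain
Read 2: bits[8:11] width=3 -> value=1 (bin 001); offset now 11 = byte 1 bit 3; 13 bits remain
Read 3: bits[11:16] width=5 -> value=31 (bin 11111); offset now 16 = byte 2 bit 0; 8 bits remain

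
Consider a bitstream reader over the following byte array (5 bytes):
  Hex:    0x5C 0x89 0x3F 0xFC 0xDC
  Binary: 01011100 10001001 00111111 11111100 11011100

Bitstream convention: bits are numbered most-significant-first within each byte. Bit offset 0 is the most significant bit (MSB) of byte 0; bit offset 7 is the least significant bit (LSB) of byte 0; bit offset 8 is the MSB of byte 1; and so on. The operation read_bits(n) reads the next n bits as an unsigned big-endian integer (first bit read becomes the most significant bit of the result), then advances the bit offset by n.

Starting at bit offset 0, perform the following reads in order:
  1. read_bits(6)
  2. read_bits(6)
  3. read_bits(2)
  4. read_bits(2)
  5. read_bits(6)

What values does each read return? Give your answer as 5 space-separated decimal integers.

Answer: 23 8 2 1 15

Derivation:
Read 1: bits[0:6] width=6 -> value=23 (bin 010111); offset now 6 = byte 0 bit 6; 34 bits remain
Read 2: bits[6:12] width=6 -> value=8 (bin 001000); offset now 12 = byte 1 bit 4; 28 bits remain
Read 3: bits[12:14] width=2 -> value=2 (bin 10); offset now 14 = byte 1 bit 6; 26 bits remain
Read 4: bits[14:16] width=2 -> value=1 (bin 01); offset now 16 = byte 2 bit 0; 24 bits remain
Read 5: bits[16:22] width=6 -> value=15 (bin 001111); offset now 22 = byte 2 bit 6; 18 bits remain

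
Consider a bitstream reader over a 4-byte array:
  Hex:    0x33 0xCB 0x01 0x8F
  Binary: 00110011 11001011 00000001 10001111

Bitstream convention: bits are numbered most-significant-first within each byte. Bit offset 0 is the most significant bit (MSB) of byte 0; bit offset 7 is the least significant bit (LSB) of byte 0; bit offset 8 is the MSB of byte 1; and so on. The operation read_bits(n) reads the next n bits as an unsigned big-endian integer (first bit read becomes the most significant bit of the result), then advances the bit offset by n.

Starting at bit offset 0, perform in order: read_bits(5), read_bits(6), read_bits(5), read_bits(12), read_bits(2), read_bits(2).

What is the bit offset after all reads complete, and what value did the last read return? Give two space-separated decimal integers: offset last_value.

Answer: 32 3

Derivation:
Read 1: bits[0:5] width=5 -> value=6 (bin 00110); offset now 5 = byte 0 bit 5; 27 bits remain
Read 2: bits[5:11] width=6 -> value=30 (bin 011110); offset now 11 = byte 1 bit 3; 21 bits remain
Read 3: bits[11:16] width=5 -> value=11 (bin 01011); offset now 16 = byte 2 bit 0; 16 bits remain
Read 4: bits[16:28] width=12 -> value=24 (bin 000000011000); offset now 28 = byte 3 bit 4; 4 bits remain
Read 5: bits[28:30] width=2 -> value=3 (bin 11); offset now 30 = byte 3 bit 6; 2 bits remain
Read 6: bits[30:32] width=2 -> value=3 (bin 11); offset now 32 = byte 4 bit 0; 0 bits remain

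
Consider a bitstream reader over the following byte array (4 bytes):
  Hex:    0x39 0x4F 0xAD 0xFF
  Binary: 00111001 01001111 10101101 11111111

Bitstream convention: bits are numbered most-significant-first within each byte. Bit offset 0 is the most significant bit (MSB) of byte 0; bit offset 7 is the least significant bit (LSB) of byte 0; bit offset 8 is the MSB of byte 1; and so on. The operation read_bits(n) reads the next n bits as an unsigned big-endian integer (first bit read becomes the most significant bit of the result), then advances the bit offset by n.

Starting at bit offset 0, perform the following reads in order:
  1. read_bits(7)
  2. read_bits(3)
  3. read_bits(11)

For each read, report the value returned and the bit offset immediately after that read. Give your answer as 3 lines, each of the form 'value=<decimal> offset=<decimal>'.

Read 1: bits[0:7] width=7 -> value=28 (bin 0011100); offset now 7 = byte 0 bit 7; 25 bits remain
Read 2: bits[7:10] width=3 -> value=5 (bin 101); offset now 10 = byte 1 bit 2; 22 bits remain
Read 3: bits[10:21] width=11 -> value=501 (bin 00111110101); offset now 21 = byte 2 bit 5; 11 bits remain

Answer: value=28 offset=7
value=5 offset=10
value=501 offset=21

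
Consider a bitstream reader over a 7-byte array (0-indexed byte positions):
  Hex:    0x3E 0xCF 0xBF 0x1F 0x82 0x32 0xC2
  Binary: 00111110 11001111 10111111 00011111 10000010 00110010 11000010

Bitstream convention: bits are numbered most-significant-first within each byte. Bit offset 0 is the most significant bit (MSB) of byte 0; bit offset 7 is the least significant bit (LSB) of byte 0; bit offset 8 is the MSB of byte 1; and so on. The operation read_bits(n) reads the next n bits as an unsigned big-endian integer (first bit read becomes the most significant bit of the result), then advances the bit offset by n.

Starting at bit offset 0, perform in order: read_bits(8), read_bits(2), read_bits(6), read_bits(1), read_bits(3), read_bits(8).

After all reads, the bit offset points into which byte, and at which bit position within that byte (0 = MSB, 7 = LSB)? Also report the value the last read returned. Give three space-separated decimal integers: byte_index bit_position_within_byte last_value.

Read 1: bits[0:8] width=8 -> value=62 (bin 00111110); offset now 8 = byte 1 bit 0; 48 bits remain
Read 2: bits[8:10] width=2 -> value=3 (bin 11); offset now 10 = byte 1 bit 2; 46 bits remain
Read 3: bits[10:16] width=6 -> value=15 (bin 001111); offset now 16 = byte 2 bit 0; 40 bits remain
Read 4: bits[16:17] width=1 -> value=1 (bin 1); offset now 17 = byte 2 bit 1; 39 bits remain
Read 5: bits[17:20] width=3 -> value=3 (bin 011); offset now 20 = byte 2 bit 4; 36 bits remain
Read 6: bits[20:28] width=8 -> value=241 (bin 11110001); offset now 28 = byte 3 bit 4; 28 bits remain

Answer: 3 4 241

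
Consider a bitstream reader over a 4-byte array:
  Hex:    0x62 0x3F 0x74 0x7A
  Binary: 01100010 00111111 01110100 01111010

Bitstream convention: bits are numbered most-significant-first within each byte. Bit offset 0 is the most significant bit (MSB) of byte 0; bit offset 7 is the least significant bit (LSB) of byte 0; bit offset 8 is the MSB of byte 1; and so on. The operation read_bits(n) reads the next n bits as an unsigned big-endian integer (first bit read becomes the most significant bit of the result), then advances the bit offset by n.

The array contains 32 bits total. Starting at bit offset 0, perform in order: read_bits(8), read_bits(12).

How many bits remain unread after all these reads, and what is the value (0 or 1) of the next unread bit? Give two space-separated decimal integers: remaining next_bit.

Answer: 12 0

Derivation:
Read 1: bits[0:8] width=8 -> value=98 (bin 01100010); offset now 8 = byte 1 bit 0; 24 bits remain
Read 2: bits[8:20] width=12 -> value=1015 (bin 001111110111); offset now 20 = byte 2 bit 4; 12 bits remain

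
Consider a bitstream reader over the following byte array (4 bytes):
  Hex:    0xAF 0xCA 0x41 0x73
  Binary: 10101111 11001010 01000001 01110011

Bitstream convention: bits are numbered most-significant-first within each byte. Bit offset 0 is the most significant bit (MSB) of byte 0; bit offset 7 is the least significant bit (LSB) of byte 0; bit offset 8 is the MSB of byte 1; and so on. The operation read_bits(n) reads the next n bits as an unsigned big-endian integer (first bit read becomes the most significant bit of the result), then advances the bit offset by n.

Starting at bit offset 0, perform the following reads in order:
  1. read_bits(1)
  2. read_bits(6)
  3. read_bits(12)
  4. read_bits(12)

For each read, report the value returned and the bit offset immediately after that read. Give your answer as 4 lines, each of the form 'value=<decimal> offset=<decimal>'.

Read 1: bits[0:1] width=1 -> value=1 (bin 1); offset now 1 = byte 0 bit 1; 31 bits remain
Read 2: bits[1:7] width=6 -> value=23 (bin 010111); offset now 7 = byte 0 bit 7; 25 bits remain
Read 3: bits[7:19] width=12 -> value=3666 (bin 111001010010); offset now 19 = byte 2 bit 3; 13 bits remain
Read 4: bits[19:31] width=12 -> value=185 (bin 000010111001); offset now 31 = byte 3 bit 7; 1 bits remain

Answer: value=1 offset=1
value=23 offset=7
value=3666 offset=19
value=185 offset=31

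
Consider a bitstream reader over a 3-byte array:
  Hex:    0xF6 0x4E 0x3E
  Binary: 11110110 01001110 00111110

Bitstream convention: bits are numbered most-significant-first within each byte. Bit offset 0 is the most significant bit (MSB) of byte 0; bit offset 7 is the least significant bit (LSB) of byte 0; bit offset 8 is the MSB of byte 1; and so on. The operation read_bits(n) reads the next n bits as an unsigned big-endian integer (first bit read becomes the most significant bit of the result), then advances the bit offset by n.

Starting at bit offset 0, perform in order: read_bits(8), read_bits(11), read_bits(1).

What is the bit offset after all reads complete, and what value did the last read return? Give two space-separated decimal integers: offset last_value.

Answer: 20 1

Derivation:
Read 1: bits[0:8] width=8 -> value=246 (bin 11110110); offset now 8 = byte 1 bit 0; 16 bits remain
Read 2: bits[8:19] width=11 -> value=625 (bin 01001110001); offset now 19 = byte 2 bit 3; 5 bits remain
Read 3: bits[19:20] width=1 -> value=1 (bin 1); offset now 20 = byte 2 bit 4; 4 bits remain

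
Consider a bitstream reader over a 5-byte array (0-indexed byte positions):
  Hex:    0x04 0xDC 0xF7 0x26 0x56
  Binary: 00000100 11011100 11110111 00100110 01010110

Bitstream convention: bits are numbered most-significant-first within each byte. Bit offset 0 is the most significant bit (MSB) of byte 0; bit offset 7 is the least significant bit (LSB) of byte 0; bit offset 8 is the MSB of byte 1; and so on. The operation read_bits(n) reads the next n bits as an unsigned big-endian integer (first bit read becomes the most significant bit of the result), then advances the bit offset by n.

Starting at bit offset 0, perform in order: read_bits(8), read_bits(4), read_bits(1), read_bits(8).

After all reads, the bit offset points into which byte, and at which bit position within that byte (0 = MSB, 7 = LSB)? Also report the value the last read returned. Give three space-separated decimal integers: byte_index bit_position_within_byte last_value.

Read 1: bits[0:8] width=8 -> value=4 (bin 00000100); offset now 8 = byte 1 bit 0; 32 bits remain
Read 2: bits[8:12] width=4 -> value=13 (bin 1101); offset now 12 = byte 1 bit 4; 28 bits remain
Read 3: bits[12:13] width=1 -> value=1 (bin 1); offset now 13 = byte 1 bit 5; 27 bits remain
Read 4: bits[13:21] width=8 -> value=158 (bin 10011110); offset now 21 = byte 2 bit 5; 19 bits remain

Answer: 2 5 158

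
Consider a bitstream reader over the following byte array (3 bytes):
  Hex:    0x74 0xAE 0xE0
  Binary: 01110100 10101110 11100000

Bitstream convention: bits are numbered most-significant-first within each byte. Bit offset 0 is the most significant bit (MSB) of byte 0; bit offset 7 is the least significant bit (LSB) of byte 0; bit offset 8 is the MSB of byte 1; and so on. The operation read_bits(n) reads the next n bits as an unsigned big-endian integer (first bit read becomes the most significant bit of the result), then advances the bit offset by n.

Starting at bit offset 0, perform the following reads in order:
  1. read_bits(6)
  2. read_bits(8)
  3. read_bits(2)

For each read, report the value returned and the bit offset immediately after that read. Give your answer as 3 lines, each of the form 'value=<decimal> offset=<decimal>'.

Answer: value=29 offset=6
value=43 offset=14
value=2 offset=16

Derivation:
Read 1: bits[0:6] width=6 -> value=29 (bin 011101); offset now 6 = byte 0 bit 6; 18 bits remain
Read 2: bits[6:14] width=8 -> value=43 (bin 00101011); offset now 14 = byte 1 bit 6; 10 bits remain
Read 3: bits[14:16] width=2 -> value=2 (bin 10); offset now 16 = byte 2 bit 0; 8 bits remain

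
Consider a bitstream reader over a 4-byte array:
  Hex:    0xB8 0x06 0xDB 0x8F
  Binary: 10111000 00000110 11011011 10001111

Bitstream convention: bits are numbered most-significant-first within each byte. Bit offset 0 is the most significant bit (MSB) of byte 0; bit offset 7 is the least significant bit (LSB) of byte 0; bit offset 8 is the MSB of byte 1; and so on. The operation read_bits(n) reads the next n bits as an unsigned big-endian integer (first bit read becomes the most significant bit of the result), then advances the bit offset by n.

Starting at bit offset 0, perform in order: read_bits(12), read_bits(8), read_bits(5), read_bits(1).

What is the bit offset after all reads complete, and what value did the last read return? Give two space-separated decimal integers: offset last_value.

Answer: 26 0

Derivation:
Read 1: bits[0:12] width=12 -> value=2944 (bin 101110000000); offset now 12 = byte 1 bit 4; 20 bits remain
Read 2: bits[12:20] width=8 -> value=109 (bin 01101101); offset now 20 = byte 2 bit 4; 12 bits remain
Read 3: bits[20:25] width=5 -> value=23 (bin 10111); offset now 25 = byte 3 bit 1; 7 bits remain
Read 4: bits[25:26] width=1 -> value=0 (bin 0); offset now 26 = byte 3 bit 2; 6 bits remain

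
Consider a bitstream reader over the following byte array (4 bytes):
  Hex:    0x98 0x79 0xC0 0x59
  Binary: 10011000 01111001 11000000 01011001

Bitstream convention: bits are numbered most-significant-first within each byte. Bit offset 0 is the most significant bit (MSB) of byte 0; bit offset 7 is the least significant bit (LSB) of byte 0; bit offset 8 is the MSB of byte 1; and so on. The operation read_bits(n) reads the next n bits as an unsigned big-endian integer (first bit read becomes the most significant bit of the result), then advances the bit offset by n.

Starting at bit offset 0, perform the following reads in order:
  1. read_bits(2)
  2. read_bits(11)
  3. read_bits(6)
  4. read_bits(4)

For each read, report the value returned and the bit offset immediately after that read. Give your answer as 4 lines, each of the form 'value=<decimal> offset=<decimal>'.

Answer: value=2 offset=2
value=783 offset=13
value=14 offset=19
value=0 offset=23

Derivation:
Read 1: bits[0:2] width=2 -> value=2 (bin 10); offset now 2 = byte 0 bit 2; 30 bits remain
Read 2: bits[2:13] width=11 -> value=783 (bin 01100001111); offset now 13 = byte 1 bit 5; 19 bits remain
Read 3: bits[13:19] width=6 -> value=14 (bin 001110); offset now 19 = byte 2 bit 3; 13 bits remain
Read 4: bits[19:23] width=4 -> value=0 (bin 0000); offset now 23 = byte 2 bit 7; 9 bits remain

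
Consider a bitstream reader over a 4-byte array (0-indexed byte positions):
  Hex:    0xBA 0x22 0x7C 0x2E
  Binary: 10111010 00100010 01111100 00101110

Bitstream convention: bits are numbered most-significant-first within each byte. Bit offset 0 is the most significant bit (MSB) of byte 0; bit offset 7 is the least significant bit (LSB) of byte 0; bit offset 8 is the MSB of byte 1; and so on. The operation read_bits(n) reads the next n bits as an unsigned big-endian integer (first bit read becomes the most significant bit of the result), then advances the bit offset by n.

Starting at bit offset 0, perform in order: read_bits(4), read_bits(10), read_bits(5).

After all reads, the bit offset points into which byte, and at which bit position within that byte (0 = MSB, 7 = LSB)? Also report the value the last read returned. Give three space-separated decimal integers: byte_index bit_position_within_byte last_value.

Read 1: bits[0:4] width=4 -> value=11 (bin 1011); offset now 4 = byte 0 bit 4; 28 bits remain
Read 2: bits[4:14] width=10 -> value=648 (bin 1010001000); offset now 14 = byte 1 bit 6; 18 bits remain
Read 3: bits[14:19] width=5 -> value=19 (bin 10011); offset now 19 = byte 2 bit 3; 13 bits remain

Answer: 2 3 19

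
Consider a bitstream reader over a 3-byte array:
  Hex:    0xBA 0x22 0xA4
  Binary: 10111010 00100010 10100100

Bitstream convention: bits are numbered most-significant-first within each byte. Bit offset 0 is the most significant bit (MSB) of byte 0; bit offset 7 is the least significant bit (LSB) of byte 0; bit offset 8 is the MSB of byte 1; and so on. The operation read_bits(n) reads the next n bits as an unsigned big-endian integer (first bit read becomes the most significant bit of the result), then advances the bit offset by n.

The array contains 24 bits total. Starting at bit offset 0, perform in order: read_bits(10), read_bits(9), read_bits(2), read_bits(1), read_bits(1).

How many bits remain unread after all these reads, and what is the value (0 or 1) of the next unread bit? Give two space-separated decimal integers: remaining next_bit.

Answer: 1 0

Derivation:
Read 1: bits[0:10] width=10 -> value=744 (bin 1011101000); offset now 10 = byte 1 bit 2; 14 bits remain
Read 2: bits[10:19] width=9 -> value=277 (bin 100010101); offset now 19 = byte 2 bit 3; 5 bits remain
Read 3: bits[19:21] width=2 -> value=0 (bin 00); offset now 21 = byte 2 bit 5; 3 bits remain
Read 4: bits[21:22] width=1 -> value=1 (bin 1); offset now 22 = byte 2 bit 6; 2 bits remain
Read 5: bits[22:23] width=1 -> value=0 (bin 0); offset now 23 = byte 2 bit 7; 1 bits remain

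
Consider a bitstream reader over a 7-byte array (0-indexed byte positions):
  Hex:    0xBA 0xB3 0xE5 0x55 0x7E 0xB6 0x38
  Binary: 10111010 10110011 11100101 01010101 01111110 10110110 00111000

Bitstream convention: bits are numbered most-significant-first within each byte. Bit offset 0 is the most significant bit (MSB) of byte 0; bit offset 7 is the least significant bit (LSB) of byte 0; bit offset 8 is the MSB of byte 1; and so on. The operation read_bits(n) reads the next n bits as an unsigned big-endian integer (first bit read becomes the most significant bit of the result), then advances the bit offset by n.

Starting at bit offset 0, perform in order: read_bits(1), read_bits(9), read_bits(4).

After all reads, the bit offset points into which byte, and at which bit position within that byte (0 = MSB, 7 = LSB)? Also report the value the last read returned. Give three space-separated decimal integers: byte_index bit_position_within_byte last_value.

Answer: 1 6 12

Derivation:
Read 1: bits[0:1] width=1 -> value=1 (bin 1); offset now 1 = byte 0 bit 1; 55 bits remain
Read 2: bits[1:10] width=9 -> value=234 (bin 011101010); offset now 10 = byte 1 bit 2; 46 bits remain
Read 3: bits[10:14] width=4 -> value=12 (bin 1100); offset now 14 = byte 1 bit 6; 42 bits remain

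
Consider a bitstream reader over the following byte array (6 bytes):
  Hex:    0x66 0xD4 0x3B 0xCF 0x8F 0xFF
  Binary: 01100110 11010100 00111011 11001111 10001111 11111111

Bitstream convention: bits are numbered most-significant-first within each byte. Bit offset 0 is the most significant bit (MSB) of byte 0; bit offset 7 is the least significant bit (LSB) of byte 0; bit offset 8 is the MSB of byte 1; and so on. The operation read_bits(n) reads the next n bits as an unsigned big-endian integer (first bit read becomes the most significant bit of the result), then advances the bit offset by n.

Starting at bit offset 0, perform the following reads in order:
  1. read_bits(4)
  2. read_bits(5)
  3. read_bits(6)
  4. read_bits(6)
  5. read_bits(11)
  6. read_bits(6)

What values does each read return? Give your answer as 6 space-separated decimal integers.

Answer: 6 13 42 7 975 35

Derivation:
Read 1: bits[0:4] width=4 -> value=6 (bin 0110); offset now 4 = byte 0 bit 4; 44 bits remain
Read 2: bits[4:9] width=5 -> value=13 (bin 01101); offset now 9 = byte 1 bit 1; 39 bits remain
Read 3: bits[9:15] width=6 -> value=42 (bin 101010); offset now 15 = byte 1 bit 7; 33 bits remain
Read 4: bits[15:21] width=6 -> value=7 (bin 000111); offset now 21 = byte 2 bit 5; 27 bits remain
Read 5: bits[21:32] width=11 -> value=975 (bin 01111001111); offset now 32 = byte 4 bit 0; 16 bits remain
Read 6: bits[32:38] width=6 -> value=35 (bin 100011); offset now 38 = byte 4 bit 6; 10 bits remain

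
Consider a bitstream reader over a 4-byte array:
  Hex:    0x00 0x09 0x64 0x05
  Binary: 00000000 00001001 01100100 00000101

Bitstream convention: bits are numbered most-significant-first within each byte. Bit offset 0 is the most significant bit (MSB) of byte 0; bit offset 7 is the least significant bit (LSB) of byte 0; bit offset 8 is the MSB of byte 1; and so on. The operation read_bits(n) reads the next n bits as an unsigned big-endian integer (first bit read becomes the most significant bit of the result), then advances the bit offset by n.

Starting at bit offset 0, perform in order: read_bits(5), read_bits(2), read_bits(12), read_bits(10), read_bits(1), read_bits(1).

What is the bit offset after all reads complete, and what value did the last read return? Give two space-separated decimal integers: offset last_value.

Answer: 31 0

Derivation:
Read 1: bits[0:5] width=5 -> value=0 (bin 00000); offset now 5 = byte 0 bit 5; 27 bits remain
Read 2: bits[5:7] width=2 -> value=0 (bin 00); offset now 7 = byte 0 bit 7; 25 bits remain
Read 3: bits[7:19] width=12 -> value=75 (bin 000001001011); offset now 19 = byte 2 bit 3; 13 bits remain
Read 4: bits[19:29] width=10 -> value=128 (bin 0010000000); offset now 29 = byte 3 bit 5; 3 bits remain
Read 5: bits[29:30] width=1 -> value=1 (bin 1); offset now 30 = byte 3 bit 6; 2 bits remain
Read 6: bits[30:31] width=1 -> value=0 (bin 0); offset now 31 = byte 3 bit 7; 1 bits remain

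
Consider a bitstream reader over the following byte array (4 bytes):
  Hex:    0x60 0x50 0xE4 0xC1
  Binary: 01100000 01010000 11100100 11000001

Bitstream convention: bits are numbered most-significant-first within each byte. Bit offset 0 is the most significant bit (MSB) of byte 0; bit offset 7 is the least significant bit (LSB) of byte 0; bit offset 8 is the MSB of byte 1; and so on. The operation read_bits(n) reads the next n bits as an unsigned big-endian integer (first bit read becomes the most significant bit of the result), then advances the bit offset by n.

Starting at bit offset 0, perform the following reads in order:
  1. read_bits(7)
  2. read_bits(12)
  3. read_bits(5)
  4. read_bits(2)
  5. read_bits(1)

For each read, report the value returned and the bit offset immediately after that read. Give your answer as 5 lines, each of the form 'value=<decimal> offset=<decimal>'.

Read 1: bits[0:7] width=7 -> value=48 (bin 0110000); offset now 7 = byte 0 bit 7; 25 bits remain
Read 2: bits[7:19] width=12 -> value=647 (bin 001010000111); offset now 19 = byte 2 bit 3; 13 bits remain
Read 3: bits[19:24] width=5 -> value=4 (bin 00100); offset now 24 = byte 3 bit 0; 8 bits remain
Read 4: bits[24:26] width=2 -> value=3 (bin 11); offset now 26 = byte 3 bit 2; 6 bits remain
Read 5: bits[26:27] width=1 -> value=0 (bin 0); offset now 27 = byte 3 bit 3; 5 bits remain

Answer: value=48 offset=7
value=647 offset=19
value=4 offset=24
value=3 offset=26
value=0 offset=27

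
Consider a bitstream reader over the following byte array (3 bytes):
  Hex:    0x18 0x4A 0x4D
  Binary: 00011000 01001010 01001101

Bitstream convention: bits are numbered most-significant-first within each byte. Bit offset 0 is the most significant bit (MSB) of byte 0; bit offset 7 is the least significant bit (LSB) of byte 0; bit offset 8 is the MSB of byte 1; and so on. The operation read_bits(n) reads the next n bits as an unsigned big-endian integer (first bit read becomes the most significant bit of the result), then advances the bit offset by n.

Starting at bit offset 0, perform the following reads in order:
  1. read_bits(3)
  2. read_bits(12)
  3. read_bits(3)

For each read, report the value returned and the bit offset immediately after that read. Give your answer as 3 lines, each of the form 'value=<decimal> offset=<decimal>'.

Read 1: bits[0:3] width=3 -> value=0 (bin 000); offset now 3 = byte 0 bit 3; 21 bits remain
Read 2: bits[3:15] width=12 -> value=3109 (bin 110000100101); offset now 15 = byte 1 bit 7; 9 bits remain
Read 3: bits[15:18] width=3 -> value=1 (bin 001); offset now 18 = byte 2 bit 2; 6 bits remain

Answer: value=0 offset=3
value=3109 offset=15
value=1 offset=18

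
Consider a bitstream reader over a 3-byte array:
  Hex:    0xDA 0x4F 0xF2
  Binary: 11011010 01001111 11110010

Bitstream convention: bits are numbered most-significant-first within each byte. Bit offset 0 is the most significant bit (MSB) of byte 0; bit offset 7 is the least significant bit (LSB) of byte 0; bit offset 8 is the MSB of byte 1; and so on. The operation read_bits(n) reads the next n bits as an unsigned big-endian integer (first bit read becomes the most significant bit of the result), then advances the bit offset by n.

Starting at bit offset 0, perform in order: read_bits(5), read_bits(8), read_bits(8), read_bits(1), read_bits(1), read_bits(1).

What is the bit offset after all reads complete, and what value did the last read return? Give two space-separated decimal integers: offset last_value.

Answer: 24 0

Derivation:
Read 1: bits[0:5] width=5 -> value=27 (bin 11011); offset now 5 = byte 0 bit 5; 19 bits remain
Read 2: bits[5:13] width=8 -> value=73 (bin 01001001); offset now 13 = byte 1 bit 5; 11 bits remain
Read 3: bits[13:21] width=8 -> value=254 (bin 11111110); offset now 21 = byte 2 bit 5; 3 bits remain
Read 4: bits[21:22] width=1 -> value=0 (bin 0); offset now 22 = byte 2 bit 6; 2 bits remain
Read 5: bits[22:23] width=1 -> value=1 (bin 1); offset now 23 = byte 2 bit 7; 1 bits remain
Read 6: bits[23:24] width=1 -> value=0 (bin 0); offset now 24 = byte 3 bit 0; 0 bits remain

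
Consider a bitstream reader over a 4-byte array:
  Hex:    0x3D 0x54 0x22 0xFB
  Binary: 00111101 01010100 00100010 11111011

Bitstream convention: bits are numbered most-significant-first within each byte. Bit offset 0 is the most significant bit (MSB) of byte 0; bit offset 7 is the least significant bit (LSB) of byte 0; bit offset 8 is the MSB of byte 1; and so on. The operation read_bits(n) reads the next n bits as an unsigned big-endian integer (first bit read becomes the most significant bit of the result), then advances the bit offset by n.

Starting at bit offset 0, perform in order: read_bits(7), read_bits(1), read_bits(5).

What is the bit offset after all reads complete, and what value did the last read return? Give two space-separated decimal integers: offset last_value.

Read 1: bits[0:7] width=7 -> value=30 (bin 0011110); offset now 7 = byte 0 bit 7; 25 bits remain
Read 2: bits[7:8] width=1 -> value=1 (bin 1); offset now 8 = byte 1 bit 0; 24 bits remain
Read 3: bits[8:13] width=5 -> value=10 (bin 01010); offset now 13 = byte 1 bit 5; 19 bits remain

Answer: 13 10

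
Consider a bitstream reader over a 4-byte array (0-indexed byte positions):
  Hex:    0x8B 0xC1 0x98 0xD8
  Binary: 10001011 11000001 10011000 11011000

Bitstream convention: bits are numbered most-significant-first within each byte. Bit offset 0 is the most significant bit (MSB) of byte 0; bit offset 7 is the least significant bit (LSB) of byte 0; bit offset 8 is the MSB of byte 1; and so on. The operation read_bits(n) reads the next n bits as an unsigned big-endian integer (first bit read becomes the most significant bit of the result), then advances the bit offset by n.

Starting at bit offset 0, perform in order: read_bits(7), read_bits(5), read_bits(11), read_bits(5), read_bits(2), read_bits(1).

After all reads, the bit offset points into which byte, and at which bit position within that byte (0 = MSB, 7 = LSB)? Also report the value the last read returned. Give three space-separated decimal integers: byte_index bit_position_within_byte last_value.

Answer: 3 7 0

Derivation:
Read 1: bits[0:7] width=7 -> value=69 (bin 1000101); offset now 7 = byte 0 bit 7; 25 bits remain
Read 2: bits[7:12] width=5 -> value=28 (bin 11100); offset now 12 = byte 1 bit 4; 20 bits remain
Read 3: bits[12:23] width=11 -> value=204 (bin 00011001100); offset now 23 = byte 2 bit 7; 9 bits remain
Read 4: bits[23:28] width=5 -> value=13 (bin 01101); offset now 28 = byte 3 bit 4; 4 bits remain
Read 5: bits[28:30] width=2 -> value=2 (bin 10); offset now 30 = byte 3 bit 6; 2 bits remain
Read 6: bits[30:31] width=1 -> value=0 (bin 0); offset now 31 = byte 3 bit 7; 1 bits remain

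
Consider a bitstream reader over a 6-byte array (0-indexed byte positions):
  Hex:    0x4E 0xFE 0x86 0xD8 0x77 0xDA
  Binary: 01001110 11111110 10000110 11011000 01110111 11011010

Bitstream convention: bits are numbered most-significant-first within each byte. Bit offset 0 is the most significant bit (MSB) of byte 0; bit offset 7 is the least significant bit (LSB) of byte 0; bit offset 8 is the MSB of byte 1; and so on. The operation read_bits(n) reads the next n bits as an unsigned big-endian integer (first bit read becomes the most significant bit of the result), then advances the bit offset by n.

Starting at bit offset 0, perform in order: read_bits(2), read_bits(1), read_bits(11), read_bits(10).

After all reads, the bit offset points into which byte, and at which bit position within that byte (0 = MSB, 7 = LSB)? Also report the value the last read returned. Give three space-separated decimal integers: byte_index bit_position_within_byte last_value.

Answer: 3 0 646

Derivation:
Read 1: bits[0:2] width=2 -> value=1 (bin 01); offset now 2 = byte 0 bit 2; 46 bits remain
Read 2: bits[2:3] width=1 -> value=0 (bin 0); offset now 3 = byte 0 bit 3; 45 bits remain
Read 3: bits[3:14] width=11 -> value=959 (bin 01110111111); offset now 14 = byte 1 bit 6; 34 bits remain
Read 4: bits[14:24] width=10 -> value=646 (bin 1010000110); offset now 24 = byte 3 bit 0; 24 bits remain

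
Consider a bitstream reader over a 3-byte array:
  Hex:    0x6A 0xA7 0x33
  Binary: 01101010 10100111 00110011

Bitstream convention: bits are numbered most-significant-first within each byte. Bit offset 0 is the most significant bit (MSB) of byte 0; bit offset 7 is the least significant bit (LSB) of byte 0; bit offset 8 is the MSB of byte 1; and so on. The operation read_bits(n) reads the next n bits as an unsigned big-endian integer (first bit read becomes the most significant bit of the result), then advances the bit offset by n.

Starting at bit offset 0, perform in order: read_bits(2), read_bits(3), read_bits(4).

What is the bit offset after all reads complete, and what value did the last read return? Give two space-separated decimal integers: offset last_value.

Answer: 9 5

Derivation:
Read 1: bits[0:2] width=2 -> value=1 (bin 01); offset now 2 = byte 0 bit 2; 22 bits remain
Read 2: bits[2:5] width=3 -> value=5 (bin 101); offset now 5 = byte 0 bit 5; 19 bits remain
Read 3: bits[5:9] width=4 -> value=5 (bin 0101); offset now 9 = byte 1 bit 1; 15 bits remain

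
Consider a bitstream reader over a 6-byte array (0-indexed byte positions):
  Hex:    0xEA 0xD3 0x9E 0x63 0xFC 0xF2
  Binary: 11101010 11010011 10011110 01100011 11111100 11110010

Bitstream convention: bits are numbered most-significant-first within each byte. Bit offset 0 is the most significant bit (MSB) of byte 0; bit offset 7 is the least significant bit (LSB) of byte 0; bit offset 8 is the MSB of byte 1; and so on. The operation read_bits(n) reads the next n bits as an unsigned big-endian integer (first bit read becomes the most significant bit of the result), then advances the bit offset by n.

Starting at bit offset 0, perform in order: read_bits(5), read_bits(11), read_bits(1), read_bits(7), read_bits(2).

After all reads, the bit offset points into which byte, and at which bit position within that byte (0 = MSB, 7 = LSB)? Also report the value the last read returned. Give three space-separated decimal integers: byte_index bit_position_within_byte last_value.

Answer: 3 2 1

Derivation:
Read 1: bits[0:5] width=5 -> value=29 (bin 11101); offset now 5 = byte 0 bit 5; 43 bits remain
Read 2: bits[5:16] width=11 -> value=723 (bin 01011010011); offset now 16 = byte 2 bit 0; 32 bits remain
Read 3: bits[16:17] width=1 -> value=1 (bin 1); offset now 17 = byte 2 bit 1; 31 bits remain
Read 4: bits[17:24] width=7 -> value=30 (bin 0011110); offset now 24 = byte 3 bit 0; 24 bits remain
Read 5: bits[24:26] width=2 -> value=1 (bin 01); offset now 26 = byte 3 bit 2; 22 bits remain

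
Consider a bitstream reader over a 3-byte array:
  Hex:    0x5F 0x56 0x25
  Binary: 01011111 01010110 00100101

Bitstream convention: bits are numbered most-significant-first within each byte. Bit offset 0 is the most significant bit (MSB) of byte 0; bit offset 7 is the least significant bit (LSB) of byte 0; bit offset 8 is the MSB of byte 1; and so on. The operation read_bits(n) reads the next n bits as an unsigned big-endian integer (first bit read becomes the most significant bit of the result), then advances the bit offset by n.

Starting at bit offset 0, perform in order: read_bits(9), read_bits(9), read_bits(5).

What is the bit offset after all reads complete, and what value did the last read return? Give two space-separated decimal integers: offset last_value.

Read 1: bits[0:9] width=9 -> value=190 (bin 010111110); offset now 9 = byte 1 bit 1; 15 bits remain
Read 2: bits[9:18] width=9 -> value=344 (bin 101011000); offset now 18 = byte 2 bit 2; 6 bits remain
Read 3: bits[18:23] width=5 -> value=18 (bin 10010); offset now 23 = byte 2 bit 7; 1 bits remain

Answer: 23 18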